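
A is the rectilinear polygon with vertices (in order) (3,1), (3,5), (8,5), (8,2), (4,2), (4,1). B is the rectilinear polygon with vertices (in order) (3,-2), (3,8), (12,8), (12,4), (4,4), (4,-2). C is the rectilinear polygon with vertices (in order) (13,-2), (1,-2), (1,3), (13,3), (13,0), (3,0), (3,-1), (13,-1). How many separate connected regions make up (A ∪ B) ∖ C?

(A ∪ B) ∖ C splits into 2 disjoint pieces (area 41, area 1).

2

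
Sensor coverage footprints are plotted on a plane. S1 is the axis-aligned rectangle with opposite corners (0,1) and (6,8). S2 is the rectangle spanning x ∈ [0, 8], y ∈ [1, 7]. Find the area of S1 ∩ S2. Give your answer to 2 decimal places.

36.00

|S1∩S2|: x∈[0,6], y∈[1,7] → 6·6 = 36.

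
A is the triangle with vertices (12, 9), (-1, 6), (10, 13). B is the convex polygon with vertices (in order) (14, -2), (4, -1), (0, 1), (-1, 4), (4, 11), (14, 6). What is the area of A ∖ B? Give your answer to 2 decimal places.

|A| = 29, |A∩B| = 12.8283.
|A ∖ B| = |A| − |A∩B| = 29 − 12.8283 = 16.17.

16.17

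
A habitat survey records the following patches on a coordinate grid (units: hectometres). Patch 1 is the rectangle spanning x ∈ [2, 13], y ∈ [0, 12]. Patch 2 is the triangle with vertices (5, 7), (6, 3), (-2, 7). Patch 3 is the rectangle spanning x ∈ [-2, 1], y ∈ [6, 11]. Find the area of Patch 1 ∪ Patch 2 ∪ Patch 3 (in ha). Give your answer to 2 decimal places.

149.00

By inclusion–exclusion:
Individual areas: |Patch 1| = 132, |Patch 2| = 14, |Patch 3| = 15.
|Patch 1∩Patch 2| = 10.
|Patch 1∩Patch 3| = 0 (no overlap).
|Patch 2∩Patch 3| = 2.
|Patch 1∩Patch 2∩Patch 3| = 0.
|Patch 1 ∪ Patch 2 ∪ Patch 3| = 161 − 12 + 0 = 149.00.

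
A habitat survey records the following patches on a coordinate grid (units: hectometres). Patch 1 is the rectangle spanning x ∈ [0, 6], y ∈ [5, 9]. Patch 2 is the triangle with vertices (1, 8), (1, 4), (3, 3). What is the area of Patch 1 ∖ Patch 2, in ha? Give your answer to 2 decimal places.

22.20

|Patch 1| = 24, |Patch 1∩Patch 2| = 1.8.
|Patch 1 ∖ Patch 2| = |Patch 1| − |Patch 1∩Patch 2| = 24 − 1.8 = 22.20.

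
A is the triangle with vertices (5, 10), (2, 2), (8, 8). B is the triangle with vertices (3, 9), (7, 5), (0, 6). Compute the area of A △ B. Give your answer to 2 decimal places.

19.62

|A| = 15, |B| = 12, |A∩B| = 3.6922.
|A △ B| = |A| + |B| − 2·|A∩B| = 15 + 12 − 7.3844 = 19.62.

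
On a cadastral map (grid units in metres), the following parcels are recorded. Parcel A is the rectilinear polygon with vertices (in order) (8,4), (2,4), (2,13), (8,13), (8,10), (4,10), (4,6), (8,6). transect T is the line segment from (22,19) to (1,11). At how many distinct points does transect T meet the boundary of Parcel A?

The segment meets the boundary at (2,11.381), (6.25,13).

2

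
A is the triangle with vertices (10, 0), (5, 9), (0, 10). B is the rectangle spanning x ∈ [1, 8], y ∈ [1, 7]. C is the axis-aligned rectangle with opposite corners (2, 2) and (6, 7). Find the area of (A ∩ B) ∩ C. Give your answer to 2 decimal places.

The region (A ∩ B) ∩ C is the polygon with vertices (3,7), (6,7), (6,4).
By the shoelace formula its area is 4.50.

4.50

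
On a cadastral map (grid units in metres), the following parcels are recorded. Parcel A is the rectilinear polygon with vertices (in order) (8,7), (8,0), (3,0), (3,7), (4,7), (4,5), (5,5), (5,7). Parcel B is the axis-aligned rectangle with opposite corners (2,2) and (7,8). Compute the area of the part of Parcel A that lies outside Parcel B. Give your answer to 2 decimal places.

|Parcel A| = 33, |Parcel A∩Parcel B| = 18.
|Parcel A ∖ Parcel B| = |Parcel A| − |Parcel A∩Parcel B| = 33 − 18 = 15.00.

15.00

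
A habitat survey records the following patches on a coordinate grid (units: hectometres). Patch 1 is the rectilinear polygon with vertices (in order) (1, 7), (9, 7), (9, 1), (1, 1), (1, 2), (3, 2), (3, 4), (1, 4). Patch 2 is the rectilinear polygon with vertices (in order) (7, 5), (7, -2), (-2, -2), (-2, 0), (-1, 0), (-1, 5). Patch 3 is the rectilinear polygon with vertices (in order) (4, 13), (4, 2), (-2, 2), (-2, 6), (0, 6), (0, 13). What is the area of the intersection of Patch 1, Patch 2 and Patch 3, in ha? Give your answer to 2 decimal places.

5.00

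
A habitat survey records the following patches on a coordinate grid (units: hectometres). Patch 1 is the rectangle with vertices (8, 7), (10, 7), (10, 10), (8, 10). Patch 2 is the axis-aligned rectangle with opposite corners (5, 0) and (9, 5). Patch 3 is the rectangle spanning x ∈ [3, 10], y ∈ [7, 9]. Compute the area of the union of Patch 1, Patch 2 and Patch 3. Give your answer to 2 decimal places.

36.00

By inclusion–exclusion:
Individual areas: |Patch 1| = 6, |Patch 2| = 20, |Patch 3| = 14.
|Patch 1∩Patch 2| = 0 (no overlap).
|Patch 1∩Patch 3|: x∈[8,10], y∈[7,9] → 2·2 = 4.
|Patch 2∩Patch 3| = 0 (no overlap).
|Patch 1∩Patch 2∩Patch 3| = 0.
|Patch 1 ∪ Patch 2 ∪ Patch 3| = 40 − 4 + 0 = 36.00.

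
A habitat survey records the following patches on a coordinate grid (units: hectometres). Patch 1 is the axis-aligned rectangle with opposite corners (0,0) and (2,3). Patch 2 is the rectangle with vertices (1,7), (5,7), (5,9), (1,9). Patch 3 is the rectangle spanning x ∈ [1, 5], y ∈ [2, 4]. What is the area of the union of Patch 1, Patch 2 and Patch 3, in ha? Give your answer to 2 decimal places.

21.00

By inclusion–exclusion:
Individual areas: |Patch 1| = 6, |Patch 2| = 8, |Patch 3| = 8.
|Patch 1∩Patch 2| = 0 (no overlap).
|Patch 1∩Patch 3|: x∈[1,2], y∈[2,3] → 1·1 = 1.
|Patch 2∩Patch 3| = 0 (no overlap).
|Patch 1∩Patch 2∩Patch 3| = 0.
|Patch 1 ∪ Patch 2 ∪ Patch 3| = 22 − 1 + 0 = 21.00.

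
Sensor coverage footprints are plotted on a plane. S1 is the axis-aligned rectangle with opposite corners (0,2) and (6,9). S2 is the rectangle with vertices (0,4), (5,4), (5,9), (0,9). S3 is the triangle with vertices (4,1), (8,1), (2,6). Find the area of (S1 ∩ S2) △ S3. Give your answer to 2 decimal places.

|S1 ∩ S2| = 25.
|(S1 ∩ S2) ∩ S3| = 1.6.
|(S1 ∩ S2) △ S3| = 25 + 10 − 3.2 = 31.80.

31.80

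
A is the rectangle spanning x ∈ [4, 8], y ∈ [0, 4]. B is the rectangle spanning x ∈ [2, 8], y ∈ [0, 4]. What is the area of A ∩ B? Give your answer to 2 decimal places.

|A∩B|: x∈[4,8], y∈[0,4] → 4·4 = 16.

16.00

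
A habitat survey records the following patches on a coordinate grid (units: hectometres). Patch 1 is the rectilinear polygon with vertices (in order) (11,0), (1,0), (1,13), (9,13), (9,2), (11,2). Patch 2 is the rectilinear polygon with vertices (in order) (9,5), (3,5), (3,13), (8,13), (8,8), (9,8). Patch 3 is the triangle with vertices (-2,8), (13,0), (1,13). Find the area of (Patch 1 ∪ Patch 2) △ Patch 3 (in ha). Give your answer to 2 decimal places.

|Patch 1 ∪ Patch 2| = 108.
|(Patch 1 ∪ Patch 2) ∩ Patch 3| = 36.0167.
|(Patch 1 ∪ Patch 2) △ Patch 3| = 108 + 49.5 − 72.0333 = 85.47.

85.47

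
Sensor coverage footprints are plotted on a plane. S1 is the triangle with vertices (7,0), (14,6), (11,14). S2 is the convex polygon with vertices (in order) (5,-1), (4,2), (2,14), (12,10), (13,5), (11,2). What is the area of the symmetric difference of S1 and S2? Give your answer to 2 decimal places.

80.78

|S1| = 37, |S2| = 101, |S1∩S2| = 28.6116.
|S1 △ S2| = |S1| + |S2| − 2·|S1∩S2| = 37 + 101 − 57.2233 = 80.78.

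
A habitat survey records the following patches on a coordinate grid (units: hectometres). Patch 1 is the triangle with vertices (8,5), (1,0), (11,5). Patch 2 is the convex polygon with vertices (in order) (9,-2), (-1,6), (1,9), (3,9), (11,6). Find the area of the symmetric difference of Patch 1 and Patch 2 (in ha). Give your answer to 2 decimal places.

63.64

|Patch 1| = 7.5, |Patch 2| = 69, |Patch 1∩Patch 2| = 6.4284.
|Patch 1 △ Patch 2| = |Patch 1| + |Patch 2| − 2·|Patch 1∩Patch 2| = 7.5 + 69 − 12.8569 = 63.64.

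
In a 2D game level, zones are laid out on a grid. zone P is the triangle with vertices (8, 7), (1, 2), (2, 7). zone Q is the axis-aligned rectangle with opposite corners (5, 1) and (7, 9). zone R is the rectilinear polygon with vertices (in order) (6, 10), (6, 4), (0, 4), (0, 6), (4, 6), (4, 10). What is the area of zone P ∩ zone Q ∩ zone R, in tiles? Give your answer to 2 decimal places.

1.79

The intersection is the polygon with vertices (5,7), (6,7), (6,5.571), (5,4.857).
By the shoelace formula its area is 1.79.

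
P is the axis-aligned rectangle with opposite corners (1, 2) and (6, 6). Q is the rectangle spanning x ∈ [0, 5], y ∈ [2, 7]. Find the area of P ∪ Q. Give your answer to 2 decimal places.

By inclusion–exclusion:
Individual areas: |P| = 20, |Q| = 25.
|P∩Q|: x∈[1,5], y∈[2,6] → 4·4 = 16.
|P ∪ Q| = 45 − 16 = 29.00.

29.00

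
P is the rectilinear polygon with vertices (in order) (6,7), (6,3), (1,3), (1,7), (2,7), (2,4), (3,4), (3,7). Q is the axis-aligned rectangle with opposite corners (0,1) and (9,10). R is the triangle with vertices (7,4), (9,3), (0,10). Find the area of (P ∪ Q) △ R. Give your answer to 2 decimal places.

78.50

|P ∪ Q| = 81.
|(P ∪ Q) ∩ R| = 2.5.
|(P ∪ Q) △ R| = 81 + 2.5 − 5 = 78.50.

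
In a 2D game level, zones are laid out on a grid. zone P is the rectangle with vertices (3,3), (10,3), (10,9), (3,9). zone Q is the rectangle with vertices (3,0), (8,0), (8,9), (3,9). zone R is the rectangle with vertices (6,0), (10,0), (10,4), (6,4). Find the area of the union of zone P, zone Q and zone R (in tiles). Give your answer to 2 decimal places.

By inclusion–exclusion:
Individual areas: |zone P| = 42, |zone Q| = 45, |zone R| = 16.
|zone P∩zone Q|: x∈[3,8], y∈[3,9] → 5·6 = 30.
|zone P∩zone R|: x∈[6,10], y∈[3,4] → 4·1 = 4.
|zone Q∩zone R|: x∈[6,8], y∈[0,4] → 2·4 = 8.
|zone P∩zone Q∩zone R| = 2.
|zone P ∪ zone Q ∪ zone R| = 103 − 42 + 2 = 63.00.

63.00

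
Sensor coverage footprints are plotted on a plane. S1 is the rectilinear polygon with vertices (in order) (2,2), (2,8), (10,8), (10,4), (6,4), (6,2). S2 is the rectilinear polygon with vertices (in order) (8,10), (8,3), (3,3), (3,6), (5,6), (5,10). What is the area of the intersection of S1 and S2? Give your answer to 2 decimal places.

19.00

The intersection is the polygon with vertices (8,8), (8,4), (6,4), (6,3), (3,3), (3,6), (5,6), (5,8).
By the shoelace formula its area is 19.00.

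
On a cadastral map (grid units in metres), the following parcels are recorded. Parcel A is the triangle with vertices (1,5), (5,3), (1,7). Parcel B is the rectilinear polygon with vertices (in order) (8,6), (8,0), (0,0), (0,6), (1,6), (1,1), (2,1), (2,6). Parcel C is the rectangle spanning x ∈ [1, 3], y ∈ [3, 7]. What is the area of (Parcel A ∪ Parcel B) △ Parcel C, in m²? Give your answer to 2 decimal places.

43.25

|Parcel A ∪ Parcel B| = 44.75.
|(Parcel A ∪ Parcel B) ∩ Parcel C| = 4.75.
|(Parcel A ∪ Parcel B) △ Parcel C| = 44.75 + 8 − 9.5 = 43.25.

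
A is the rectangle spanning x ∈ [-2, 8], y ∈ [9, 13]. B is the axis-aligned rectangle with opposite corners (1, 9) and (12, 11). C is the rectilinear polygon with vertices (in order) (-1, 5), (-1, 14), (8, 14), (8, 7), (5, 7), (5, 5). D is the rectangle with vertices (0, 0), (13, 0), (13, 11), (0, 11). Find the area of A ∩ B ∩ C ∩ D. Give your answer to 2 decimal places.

14.00

The intersection is the polygon with vertices (1,11), (8,11), (8,9), (1,9).
By the shoelace formula its area is 14.00.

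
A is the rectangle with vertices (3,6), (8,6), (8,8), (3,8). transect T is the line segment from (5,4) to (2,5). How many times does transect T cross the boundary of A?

The segment lies entirely outside A and never meets its boundary.

0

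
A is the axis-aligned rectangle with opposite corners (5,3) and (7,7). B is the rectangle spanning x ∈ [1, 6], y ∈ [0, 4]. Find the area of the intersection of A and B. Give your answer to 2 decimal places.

|A∩B|: x∈[5,6], y∈[3,4] → 1·1 = 1.

1.00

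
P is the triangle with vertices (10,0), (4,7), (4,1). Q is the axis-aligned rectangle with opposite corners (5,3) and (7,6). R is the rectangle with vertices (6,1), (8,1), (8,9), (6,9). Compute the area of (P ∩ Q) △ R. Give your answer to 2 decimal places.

17.17

|P ∩ Q| = 3.3333.
|(P ∩ Q) ∩ R| = 1.0833.
|(P ∩ Q) △ R| = 3.3333 + 16 − 2.1667 = 17.17.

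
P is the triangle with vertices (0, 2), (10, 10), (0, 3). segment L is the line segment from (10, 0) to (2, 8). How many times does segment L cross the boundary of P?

The segment meets the boundary at (4.118,5.882), (4.444,5.556).

2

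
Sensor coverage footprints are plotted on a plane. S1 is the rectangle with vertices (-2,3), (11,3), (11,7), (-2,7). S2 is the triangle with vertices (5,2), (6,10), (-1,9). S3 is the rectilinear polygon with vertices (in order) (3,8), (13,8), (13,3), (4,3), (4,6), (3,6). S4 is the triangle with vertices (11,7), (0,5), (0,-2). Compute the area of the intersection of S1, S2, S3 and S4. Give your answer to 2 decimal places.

The intersection is the polygon with vertices (4.143,3), (4,3.167), (4,5.727), (5.5,6), (5.125,3).
By the shoelace formula its area is 3.72.

3.72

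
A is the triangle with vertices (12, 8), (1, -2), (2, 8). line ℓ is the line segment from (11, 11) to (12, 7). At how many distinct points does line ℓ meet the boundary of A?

2

The segment meets the boundary at (11.796,7.815), (11.75,8).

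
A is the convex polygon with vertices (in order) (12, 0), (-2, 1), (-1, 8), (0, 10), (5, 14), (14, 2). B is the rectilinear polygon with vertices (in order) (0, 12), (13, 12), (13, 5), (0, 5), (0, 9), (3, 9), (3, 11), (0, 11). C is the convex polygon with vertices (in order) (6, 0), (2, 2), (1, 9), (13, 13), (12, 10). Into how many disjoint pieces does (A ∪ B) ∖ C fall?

(A ∪ B) ∖ C splits into 2 disjoint pieces (area 46.375, area 39.7255).

2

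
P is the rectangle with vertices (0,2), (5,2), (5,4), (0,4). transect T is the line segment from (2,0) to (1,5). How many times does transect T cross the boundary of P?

The segment meets the boundary at (1.2,4), (1.6,2).

2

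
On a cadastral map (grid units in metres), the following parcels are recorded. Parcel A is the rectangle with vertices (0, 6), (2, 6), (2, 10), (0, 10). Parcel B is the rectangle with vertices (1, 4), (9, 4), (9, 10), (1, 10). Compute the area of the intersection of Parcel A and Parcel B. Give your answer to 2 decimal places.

|Parcel A∩Parcel B|: x∈[1,2], y∈[6,10] → 1·4 = 4.

4.00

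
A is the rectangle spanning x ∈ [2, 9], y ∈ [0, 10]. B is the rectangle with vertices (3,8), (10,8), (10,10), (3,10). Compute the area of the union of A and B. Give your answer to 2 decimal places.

By inclusion–exclusion:
Individual areas: |A| = 70, |B| = 14.
|A∩B|: x∈[3,9], y∈[8,10] → 6·2 = 12.
|A ∪ B| = 84 − 12 = 72.00.

72.00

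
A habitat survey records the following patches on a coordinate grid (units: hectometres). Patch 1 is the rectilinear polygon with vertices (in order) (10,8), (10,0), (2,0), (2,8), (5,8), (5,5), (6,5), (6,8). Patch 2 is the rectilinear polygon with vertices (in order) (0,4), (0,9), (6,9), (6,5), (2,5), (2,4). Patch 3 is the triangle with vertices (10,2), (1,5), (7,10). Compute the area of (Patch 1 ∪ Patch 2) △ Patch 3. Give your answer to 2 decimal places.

|Patch 1 ∪ Patch 2| = 78.
|(Patch 1 ∪ Patch 2) ∩ Patch 3| = 29.15.
|(Patch 1 ∪ Patch 2) △ Patch 3| = 78 + 31.5 − 58.3 = 51.20.

51.20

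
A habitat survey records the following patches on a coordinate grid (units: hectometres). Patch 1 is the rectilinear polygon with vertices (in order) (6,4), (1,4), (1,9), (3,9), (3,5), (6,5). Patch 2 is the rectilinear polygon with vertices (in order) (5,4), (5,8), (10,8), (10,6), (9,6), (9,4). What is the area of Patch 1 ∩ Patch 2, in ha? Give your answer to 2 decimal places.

The intersection is the polygon with vertices (5,4), (5,5), (6,5), (6,4).
By the shoelace formula its area is 1.00.

1.00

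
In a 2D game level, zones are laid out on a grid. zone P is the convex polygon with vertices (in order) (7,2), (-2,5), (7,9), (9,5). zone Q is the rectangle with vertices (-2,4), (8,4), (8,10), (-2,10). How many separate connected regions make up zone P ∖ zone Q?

1

zone P ∖ zone Q is a single connected region.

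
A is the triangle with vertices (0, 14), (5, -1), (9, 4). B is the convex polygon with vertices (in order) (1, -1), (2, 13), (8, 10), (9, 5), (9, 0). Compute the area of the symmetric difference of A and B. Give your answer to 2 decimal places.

50.49

|A| = 42.5, |B| = 86.5, |A∩B| = 39.257.
|A △ B| = |A| + |B| − 2·|A∩B| = 42.5 + 86.5 − 78.514 = 50.49.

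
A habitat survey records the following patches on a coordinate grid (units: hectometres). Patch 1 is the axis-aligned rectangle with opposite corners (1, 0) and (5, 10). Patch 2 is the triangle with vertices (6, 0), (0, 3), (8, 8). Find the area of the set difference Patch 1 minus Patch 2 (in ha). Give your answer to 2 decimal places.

|Patch 1| = 40, |Patch 1∩Patch 2| = 13.5.
|Patch 1 ∖ Patch 2| = |Patch 1| − |Patch 1∩Patch 2| = 40 − 13.5 = 26.50.

26.50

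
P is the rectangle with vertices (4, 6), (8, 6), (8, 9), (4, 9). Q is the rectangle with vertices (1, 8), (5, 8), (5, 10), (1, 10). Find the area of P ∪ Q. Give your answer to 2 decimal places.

19.00

By inclusion–exclusion:
Individual areas: |P| = 12, |Q| = 8.
|P∩Q|: x∈[4,5], y∈[8,9] → 1·1 = 1.
|P ∪ Q| = 20 − 1 = 19.00.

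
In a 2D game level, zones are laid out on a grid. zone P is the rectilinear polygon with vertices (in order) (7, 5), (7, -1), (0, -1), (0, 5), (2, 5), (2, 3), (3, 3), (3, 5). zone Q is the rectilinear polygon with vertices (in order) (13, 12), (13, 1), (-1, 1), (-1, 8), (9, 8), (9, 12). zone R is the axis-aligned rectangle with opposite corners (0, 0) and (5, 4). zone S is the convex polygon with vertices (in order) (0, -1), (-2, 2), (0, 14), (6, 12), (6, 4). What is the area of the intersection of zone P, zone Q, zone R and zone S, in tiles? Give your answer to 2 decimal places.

11.18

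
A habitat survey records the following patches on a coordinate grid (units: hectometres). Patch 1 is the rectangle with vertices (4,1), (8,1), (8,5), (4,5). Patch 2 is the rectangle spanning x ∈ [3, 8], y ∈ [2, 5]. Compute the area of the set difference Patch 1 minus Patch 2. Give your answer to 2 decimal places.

|Patch 1∩Patch 2|: x∈[4,8], y∈[2,5] → 4·3 = 12.
|Patch 1| = 16.
|Patch 1 ∖ Patch 2| = |Patch 1| − |Patch 1∩Patch 2| = 16 − 12 = 4.00.

4.00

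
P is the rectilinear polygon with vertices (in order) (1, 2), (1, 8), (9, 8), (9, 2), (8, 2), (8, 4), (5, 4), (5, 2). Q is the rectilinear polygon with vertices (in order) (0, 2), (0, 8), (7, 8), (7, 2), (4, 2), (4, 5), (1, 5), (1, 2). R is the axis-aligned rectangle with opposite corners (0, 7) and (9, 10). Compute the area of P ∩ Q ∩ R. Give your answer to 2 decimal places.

The intersection is the polygon with vertices (7,8), (7,7), (1,7), (1,8).
By the shoelace formula its area is 6.00.

6.00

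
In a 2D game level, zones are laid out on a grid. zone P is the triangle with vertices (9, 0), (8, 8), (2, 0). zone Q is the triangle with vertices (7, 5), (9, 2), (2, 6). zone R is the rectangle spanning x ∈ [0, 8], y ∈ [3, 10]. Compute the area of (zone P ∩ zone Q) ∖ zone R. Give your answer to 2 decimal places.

0.59

|zone P ∩ zone Q| = 4.1724.
|(zone P ∩ zone Q) ∩ zone R| = 3.5859.
|(zone P ∩ zone Q) ∖ zone R| = 4.1724 − 3.5859 = 0.59.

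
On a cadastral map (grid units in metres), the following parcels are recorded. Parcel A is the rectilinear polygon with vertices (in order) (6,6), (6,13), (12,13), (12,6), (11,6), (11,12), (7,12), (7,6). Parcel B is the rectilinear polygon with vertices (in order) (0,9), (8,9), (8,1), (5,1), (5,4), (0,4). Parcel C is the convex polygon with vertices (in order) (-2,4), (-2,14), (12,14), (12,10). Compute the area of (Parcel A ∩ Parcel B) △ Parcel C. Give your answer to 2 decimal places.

|Parcel A ∩ Parcel B| = 3.
|(Parcel A ∩ Parcel B) ∩ Parcel C| = 1.3571.
|(Parcel A ∩ Parcel B) △ Parcel C| = 3 + 98 − 2.7143 = 98.29.

98.29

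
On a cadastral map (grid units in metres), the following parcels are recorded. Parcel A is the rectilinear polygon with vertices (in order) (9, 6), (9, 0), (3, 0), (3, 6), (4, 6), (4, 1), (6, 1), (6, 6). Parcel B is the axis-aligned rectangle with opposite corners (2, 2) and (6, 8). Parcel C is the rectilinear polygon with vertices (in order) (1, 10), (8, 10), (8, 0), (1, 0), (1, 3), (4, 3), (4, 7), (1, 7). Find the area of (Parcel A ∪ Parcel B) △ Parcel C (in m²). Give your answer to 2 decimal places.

|Parcel A ∪ Parcel B| = 46.
|(Parcel A ∪ Parcel B) ∩ Parcel C| = 32.
|(Parcel A ∪ Parcel B) △ Parcel C| = 46 + 58 − 64 = 40.00.

40.00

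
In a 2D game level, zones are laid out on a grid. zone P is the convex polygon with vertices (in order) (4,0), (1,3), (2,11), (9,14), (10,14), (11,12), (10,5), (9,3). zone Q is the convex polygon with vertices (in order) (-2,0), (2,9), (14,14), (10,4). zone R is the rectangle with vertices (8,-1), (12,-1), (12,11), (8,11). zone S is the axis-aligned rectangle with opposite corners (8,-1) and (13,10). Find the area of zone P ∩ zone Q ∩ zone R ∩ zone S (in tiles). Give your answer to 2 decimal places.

14.15

The intersection is the polygon with vertices (9.4,3.8), (8,3.333), (8,10), (10.714,10), (10,5).
By the shoelace formula its area is 14.15.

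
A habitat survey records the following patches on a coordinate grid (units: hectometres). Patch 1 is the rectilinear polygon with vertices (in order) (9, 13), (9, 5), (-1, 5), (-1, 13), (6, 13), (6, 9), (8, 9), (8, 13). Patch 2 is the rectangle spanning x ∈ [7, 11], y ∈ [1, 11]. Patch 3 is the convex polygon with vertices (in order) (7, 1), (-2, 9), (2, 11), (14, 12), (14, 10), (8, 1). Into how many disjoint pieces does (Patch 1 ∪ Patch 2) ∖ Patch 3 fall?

4

(Patch 1 ∪ Patch 2) ∖ Patch 3 splits into 4 disjoint pieces (area 6.75, area 5.4444, area 15.5833, area 1.4583).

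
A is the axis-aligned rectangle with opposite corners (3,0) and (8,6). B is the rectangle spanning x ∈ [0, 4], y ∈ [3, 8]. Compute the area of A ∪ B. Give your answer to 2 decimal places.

By inclusion–exclusion:
Individual areas: |A| = 30, |B| = 20.
|A∩B|: x∈[3,4], y∈[3,6] → 1·3 = 3.
|A ∪ B| = 50 − 3 = 47.00.

47.00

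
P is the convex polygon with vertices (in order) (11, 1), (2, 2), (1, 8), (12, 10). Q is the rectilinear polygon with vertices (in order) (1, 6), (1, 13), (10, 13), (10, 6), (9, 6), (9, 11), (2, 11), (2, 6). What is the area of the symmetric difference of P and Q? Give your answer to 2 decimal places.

|P| = 75, |Q| = 28, |P∩Q| = 5.303.
|P △ Q| = |P| + |Q| − 2·|P∩Q| = 75 + 28 − 10.6061 = 92.39.

92.39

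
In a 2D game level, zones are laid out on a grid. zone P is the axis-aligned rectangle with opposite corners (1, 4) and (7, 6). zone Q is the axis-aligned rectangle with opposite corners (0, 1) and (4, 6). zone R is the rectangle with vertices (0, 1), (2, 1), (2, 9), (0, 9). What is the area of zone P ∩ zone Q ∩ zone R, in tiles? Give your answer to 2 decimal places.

2.00

The intersection is the polygon with vertices (1,4), (1,6), (2,6), (2,4).
By the shoelace formula its area is 2.00.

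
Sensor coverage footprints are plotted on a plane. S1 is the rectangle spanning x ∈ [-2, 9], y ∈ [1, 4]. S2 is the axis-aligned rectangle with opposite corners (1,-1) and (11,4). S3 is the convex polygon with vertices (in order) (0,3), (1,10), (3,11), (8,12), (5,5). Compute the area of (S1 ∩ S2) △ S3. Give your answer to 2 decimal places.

|S1 ∩ S2| = 24.
|(S1 ∩ S2) ∩ S3| = 0.45.
|(S1 ∩ S2) △ S3| = 24 + 39.5 − 0.9 = 62.60.

62.60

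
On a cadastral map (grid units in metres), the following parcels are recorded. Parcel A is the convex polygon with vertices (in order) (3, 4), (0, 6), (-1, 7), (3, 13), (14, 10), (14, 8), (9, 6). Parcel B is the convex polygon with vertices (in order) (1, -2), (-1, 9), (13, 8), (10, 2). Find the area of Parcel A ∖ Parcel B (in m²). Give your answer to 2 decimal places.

41.18

|Parcel A| = 80, |Parcel A∩Parcel B| = 38.8185.
|Parcel A ∖ Parcel B| = |Parcel A| − |Parcel A∩Parcel B| = 80 − 38.8185 = 41.18.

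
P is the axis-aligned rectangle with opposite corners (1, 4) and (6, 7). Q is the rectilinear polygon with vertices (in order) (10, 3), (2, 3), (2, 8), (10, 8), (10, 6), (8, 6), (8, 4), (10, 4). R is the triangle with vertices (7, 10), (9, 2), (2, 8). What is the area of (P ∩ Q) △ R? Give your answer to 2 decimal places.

27.12

|P ∩ Q| = 12.
|(P ∩ Q) ∩ R| = 3.4405.
|(P ∩ Q) △ R| = 12 + 22 − 6.881 = 27.12.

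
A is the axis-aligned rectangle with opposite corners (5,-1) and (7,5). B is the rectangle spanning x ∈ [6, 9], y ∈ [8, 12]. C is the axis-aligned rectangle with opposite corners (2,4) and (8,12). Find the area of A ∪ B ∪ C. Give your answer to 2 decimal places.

By inclusion–exclusion:
Individual areas: |A| = 12, |B| = 12, |C| = 48.
|A∩B| = 0 (no overlap).
|A∩C|: x∈[5,7], y∈[4,5] → 2·1 = 2.
|B∩C|: x∈[6,8], y∈[8,12] → 2·4 = 8.
|A∩B∩C| = 0.
|A ∪ B ∪ C| = 72 − 10 + 0 = 62.00.

62.00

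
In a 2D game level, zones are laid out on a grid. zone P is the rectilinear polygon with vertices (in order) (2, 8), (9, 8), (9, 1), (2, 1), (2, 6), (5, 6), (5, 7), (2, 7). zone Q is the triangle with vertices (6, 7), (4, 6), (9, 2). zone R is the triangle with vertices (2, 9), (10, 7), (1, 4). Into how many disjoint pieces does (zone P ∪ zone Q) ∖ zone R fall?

(zone P ∪ zone Q) ∖ zone R splits into 2 disjoint pieces (area 1.125, area 31.5).

2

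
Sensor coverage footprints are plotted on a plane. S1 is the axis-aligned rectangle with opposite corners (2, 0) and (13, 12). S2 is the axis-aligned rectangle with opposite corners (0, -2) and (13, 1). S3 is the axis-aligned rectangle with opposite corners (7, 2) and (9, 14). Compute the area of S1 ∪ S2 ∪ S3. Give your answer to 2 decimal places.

164.00

By inclusion–exclusion:
Individual areas: |S1| = 132, |S2| = 39, |S3| = 24.
|S1∩S2|: x∈[2,13], y∈[0,1] → 11·1 = 11.
|S1∩S3|: x∈[7,9], y∈[2,12] → 2·10 = 20.
|S2∩S3| = 0 (no overlap).
|S1∩S2∩S3| = 0.
|S1 ∪ S2 ∪ S3| = 195 − 31 + 0 = 164.00.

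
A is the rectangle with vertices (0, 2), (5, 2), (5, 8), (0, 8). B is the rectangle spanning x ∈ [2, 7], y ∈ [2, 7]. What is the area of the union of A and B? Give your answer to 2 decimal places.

By inclusion–exclusion:
Individual areas: |A| = 30, |B| = 25.
|A∩B|: x∈[2,5], y∈[2,7] → 3·5 = 15.
|A ∪ B| = 55 − 15 = 40.00.

40.00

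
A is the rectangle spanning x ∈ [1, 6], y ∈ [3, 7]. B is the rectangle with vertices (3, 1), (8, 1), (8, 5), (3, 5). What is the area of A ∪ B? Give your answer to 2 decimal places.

By inclusion–exclusion:
Individual areas: |A| = 20, |B| = 20.
|A∩B|: x∈[3,6], y∈[3,5] → 3·2 = 6.
|A ∪ B| = 40 − 6 = 34.00.

34.00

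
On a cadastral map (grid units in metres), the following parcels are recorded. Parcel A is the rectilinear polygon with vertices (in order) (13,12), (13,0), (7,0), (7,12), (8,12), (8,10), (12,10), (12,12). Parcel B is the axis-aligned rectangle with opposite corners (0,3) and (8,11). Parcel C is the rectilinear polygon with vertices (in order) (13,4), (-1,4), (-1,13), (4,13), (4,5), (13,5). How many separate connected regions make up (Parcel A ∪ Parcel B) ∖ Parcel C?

(Parcel A ∪ Parcel B) ∖ Parcel C splits into 2 disjoint pieces (area 31, area 52).

2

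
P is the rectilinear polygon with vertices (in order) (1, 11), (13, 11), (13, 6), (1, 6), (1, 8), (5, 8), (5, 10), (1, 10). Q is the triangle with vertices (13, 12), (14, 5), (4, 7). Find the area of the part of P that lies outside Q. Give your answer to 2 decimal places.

|P| = 52, |P∩Q| = 28.1.
|P ∖ Q| = |P| − |P∩Q| = 52 − 28.1 = 23.90.

23.90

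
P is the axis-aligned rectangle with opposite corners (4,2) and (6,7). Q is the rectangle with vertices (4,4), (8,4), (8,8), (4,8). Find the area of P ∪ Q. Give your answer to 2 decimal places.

By inclusion–exclusion:
Individual areas: |P| = 10, |Q| = 16.
|P∩Q|: x∈[4,6], y∈[4,7] → 2·3 = 6.
|P ∪ Q| = 26 − 6 = 20.00.

20.00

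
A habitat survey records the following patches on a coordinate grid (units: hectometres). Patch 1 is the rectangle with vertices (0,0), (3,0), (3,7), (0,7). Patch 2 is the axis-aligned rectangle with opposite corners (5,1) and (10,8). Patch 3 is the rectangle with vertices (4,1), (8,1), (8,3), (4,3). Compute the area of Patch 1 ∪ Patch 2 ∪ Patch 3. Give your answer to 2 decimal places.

58.00

By inclusion–exclusion:
Individual areas: |Patch 1| = 21, |Patch 2| = 35, |Patch 3| = 8.
|Patch 1∩Patch 2| = 0 (no overlap).
|Patch 1∩Patch 3| = 0 (no overlap).
|Patch 2∩Patch 3|: x∈[5,8], y∈[1,3] → 3·2 = 6.
|Patch 1∩Patch 2∩Patch 3| = 0.
|Patch 1 ∪ Patch 2 ∪ Patch 3| = 64 − 6 + 0 = 58.00.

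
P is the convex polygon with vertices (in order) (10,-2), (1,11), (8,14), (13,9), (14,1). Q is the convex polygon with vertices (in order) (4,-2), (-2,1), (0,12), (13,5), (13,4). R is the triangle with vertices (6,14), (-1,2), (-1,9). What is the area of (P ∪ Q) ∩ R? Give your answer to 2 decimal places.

The region (P ∪ Q) ∩ R is the polygon with vertices (-0.478,9.373), (3,11.857), (5.333,12.857), (-1,2), (-1,6.5).
By the shoelace formula its area is 22.85.

22.85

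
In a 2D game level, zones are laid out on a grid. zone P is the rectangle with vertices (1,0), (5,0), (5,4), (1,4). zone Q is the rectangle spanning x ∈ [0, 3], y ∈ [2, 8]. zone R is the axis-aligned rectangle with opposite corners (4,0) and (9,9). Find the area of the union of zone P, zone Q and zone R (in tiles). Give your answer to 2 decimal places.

71.00

By inclusion–exclusion:
Individual areas: |zone P| = 16, |zone Q| = 18, |zone R| = 45.
|zone P∩zone Q|: x∈[1,3], y∈[2,4] → 2·2 = 4.
|zone P∩zone R|: x∈[4,5], y∈[0,4] → 1·4 = 4.
|zone Q∩zone R| = 0 (no overlap).
|zone P∩zone Q∩zone R| = 0.
|zone P ∪ zone Q ∪ zone R| = 79 − 8 + 0 = 71.00.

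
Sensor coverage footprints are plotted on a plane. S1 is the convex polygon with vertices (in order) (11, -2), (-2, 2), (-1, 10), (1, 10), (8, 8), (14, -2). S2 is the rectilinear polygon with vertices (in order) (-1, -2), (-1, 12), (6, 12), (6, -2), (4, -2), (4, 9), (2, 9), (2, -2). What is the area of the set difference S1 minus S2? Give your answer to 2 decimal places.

67.96

|S1| = 113, |S1∩S2| = 45.044.
|S1 ∖ S2| = |S1| − |S1∩S2| = 113 − 45.044 = 67.96.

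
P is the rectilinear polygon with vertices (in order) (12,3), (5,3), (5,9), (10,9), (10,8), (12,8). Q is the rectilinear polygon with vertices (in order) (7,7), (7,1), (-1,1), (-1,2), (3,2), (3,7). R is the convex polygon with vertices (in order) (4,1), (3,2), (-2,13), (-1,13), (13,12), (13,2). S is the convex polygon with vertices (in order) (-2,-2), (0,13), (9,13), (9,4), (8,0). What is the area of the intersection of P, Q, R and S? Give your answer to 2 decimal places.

The intersection is the polygon with vertices (7,7), (7,3), (5,3), (5,7).
By the shoelace formula its area is 8.00.

8.00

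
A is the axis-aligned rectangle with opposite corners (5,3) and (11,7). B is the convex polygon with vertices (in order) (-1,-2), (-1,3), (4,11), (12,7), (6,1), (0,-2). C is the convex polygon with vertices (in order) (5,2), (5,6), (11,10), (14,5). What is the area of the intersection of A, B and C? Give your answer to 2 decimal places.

The intersection is the polygon with vertices (5,6), (6.5,7), (11,7), (11,6), (8,3), (5,3).
By the shoelace formula its area is 18.75.

18.75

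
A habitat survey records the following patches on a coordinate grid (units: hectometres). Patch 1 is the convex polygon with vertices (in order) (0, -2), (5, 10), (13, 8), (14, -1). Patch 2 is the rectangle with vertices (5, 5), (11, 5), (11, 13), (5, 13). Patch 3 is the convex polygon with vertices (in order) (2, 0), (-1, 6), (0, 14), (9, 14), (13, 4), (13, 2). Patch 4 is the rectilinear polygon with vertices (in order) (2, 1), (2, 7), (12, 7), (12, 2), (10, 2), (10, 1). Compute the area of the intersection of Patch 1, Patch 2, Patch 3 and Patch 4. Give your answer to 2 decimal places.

The intersection is the polygon with vertices (5,5), (5,7), (11,7), (11,5).
By the shoelace formula its area is 12.00.

12.00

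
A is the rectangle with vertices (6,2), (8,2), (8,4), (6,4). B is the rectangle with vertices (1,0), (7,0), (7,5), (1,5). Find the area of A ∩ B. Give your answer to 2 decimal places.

|A∩B|: x∈[6,7], y∈[2,4] → 1·2 = 2.

2.00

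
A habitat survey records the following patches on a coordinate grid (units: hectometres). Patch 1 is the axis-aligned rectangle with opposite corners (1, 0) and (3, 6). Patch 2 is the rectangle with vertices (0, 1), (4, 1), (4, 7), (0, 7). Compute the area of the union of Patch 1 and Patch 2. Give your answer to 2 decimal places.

26.00

By inclusion–exclusion:
Individual areas: |Patch 1| = 12, |Patch 2| = 24.
|Patch 1∩Patch 2|: x∈[1,3], y∈[1,6] → 2·5 = 10.
|Patch 1 ∪ Patch 2| = 36 − 10 = 26.00.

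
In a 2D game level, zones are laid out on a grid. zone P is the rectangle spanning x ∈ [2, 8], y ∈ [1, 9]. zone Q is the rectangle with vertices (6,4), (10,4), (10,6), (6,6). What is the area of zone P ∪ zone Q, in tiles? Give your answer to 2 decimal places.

52.00

By inclusion–exclusion:
Individual areas: |zone P| = 48, |zone Q| = 8.
|zone P∩zone Q|: x∈[6,8], y∈[4,6] → 2·2 = 4.
|zone P ∪ zone Q| = 56 − 4 = 52.00.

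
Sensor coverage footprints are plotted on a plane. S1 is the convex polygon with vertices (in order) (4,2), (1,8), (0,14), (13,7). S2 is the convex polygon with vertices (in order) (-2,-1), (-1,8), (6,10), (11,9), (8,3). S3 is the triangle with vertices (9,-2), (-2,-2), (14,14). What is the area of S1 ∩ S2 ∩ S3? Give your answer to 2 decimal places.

19.60

The intersection is the polygon with vertices (10.636,8.273), (8.846,4.692), (4,2), (3.333,3.333), (9.1,9.1).
By the shoelace formula its area is 19.60.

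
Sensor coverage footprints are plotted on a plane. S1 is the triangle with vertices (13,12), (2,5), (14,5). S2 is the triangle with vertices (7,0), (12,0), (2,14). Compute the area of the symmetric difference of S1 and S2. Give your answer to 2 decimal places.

|S1| = 42, |S2| = 35, |S1∩S2| = 6.3616.
|S1 △ S2| = |S1| + |S2| − 2·|S1∩S2| = 42 + 35 − 12.7232 = 64.28.

64.28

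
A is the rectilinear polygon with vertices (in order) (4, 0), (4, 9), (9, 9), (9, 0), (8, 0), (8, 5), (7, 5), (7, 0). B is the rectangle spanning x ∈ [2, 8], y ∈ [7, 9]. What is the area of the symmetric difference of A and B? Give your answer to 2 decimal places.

|A| = 40, |B| = 12, |A∩B| = 8.
|A △ B| = |A| + |B| − 2·|A∩B| = 40 + 12 − 16 = 36.00.

36.00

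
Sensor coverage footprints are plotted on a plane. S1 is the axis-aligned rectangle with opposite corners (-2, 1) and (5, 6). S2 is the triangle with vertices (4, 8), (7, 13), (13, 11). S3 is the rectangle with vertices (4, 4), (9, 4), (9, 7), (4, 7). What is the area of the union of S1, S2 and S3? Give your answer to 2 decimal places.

By inclusion–exclusion:
Individual areas: |S1| = 35, |S2| = 18, |S3| = 15.
|S1∩S2| = 0.
|S1∩S3|: x∈[4,5], y∈[4,6] → 1·2 = 2.
|S2∩S3| = 0.
|S1∩S2∩S3| = 0.
|S1 ∪ S2 ∪ S3| = 68 − 2 + 0 = 66.00.

66.00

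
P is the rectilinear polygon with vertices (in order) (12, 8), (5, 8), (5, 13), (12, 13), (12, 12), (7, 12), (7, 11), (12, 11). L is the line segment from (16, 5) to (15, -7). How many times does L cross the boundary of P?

0

The segment lies entirely outside P and never meets its boundary.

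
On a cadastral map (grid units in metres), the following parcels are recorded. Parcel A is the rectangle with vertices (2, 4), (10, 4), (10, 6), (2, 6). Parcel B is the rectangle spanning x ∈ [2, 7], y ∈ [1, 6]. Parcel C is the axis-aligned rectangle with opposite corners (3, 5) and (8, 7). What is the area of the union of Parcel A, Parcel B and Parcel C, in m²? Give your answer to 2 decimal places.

36.00

By inclusion–exclusion:
Individual areas: |Parcel A| = 16, |Parcel B| = 25, |Parcel C| = 10.
|Parcel A∩Parcel B|: x∈[2,7], y∈[4,6] → 5·2 = 10.
|Parcel A∩Parcel C|: x∈[3,8], y∈[5,6] → 5·1 = 5.
|Parcel B∩Parcel C|: x∈[3,7], y∈[5,6] → 4·1 = 4.
|Parcel A∩Parcel B∩Parcel C| = 4.
|Parcel A ∪ Parcel B ∪ Parcel C| = 51 − 19 + 4 = 36.00.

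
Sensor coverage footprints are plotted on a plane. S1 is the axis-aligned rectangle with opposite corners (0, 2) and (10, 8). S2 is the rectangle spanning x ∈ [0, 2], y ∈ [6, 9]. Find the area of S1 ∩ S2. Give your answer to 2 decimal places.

|S1∩S2|: x∈[0,2], y∈[6,8] → 2·2 = 4.

4.00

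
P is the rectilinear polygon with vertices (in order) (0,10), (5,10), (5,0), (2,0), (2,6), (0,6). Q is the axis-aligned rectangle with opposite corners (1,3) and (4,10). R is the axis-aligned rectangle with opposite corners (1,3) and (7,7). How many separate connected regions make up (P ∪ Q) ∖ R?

2

(P ∪ Q) ∖ R splits into 2 disjoint pieces (area 16, area 9).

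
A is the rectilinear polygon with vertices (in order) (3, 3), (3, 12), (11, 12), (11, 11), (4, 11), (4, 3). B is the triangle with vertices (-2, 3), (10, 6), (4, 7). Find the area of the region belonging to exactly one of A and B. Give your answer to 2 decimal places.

|A| = 16, |B| = 15, |A∩B| = 2.2917.
|A △ B| = |A| + |B| − 2·|A∩B| = 16 + 15 − 4.5833 = 26.42.

26.42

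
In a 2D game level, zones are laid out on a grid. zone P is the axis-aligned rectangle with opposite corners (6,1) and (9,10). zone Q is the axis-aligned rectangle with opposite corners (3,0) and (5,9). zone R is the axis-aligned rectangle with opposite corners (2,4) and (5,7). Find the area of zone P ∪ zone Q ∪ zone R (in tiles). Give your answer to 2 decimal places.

48.00

By inclusion–exclusion:
Individual areas: |zone P| = 27, |zone Q| = 18, |zone R| = 9.
|zone P∩zone Q| = 0 (no overlap).
|zone P∩zone R| = 0 (no overlap).
|zone Q∩zone R|: x∈[3,5], y∈[4,7] → 2·3 = 6.
|zone P∩zone Q∩zone R| = 0.
|zone P ∪ zone Q ∪ zone R| = 54 − 6 + 0 = 48.00.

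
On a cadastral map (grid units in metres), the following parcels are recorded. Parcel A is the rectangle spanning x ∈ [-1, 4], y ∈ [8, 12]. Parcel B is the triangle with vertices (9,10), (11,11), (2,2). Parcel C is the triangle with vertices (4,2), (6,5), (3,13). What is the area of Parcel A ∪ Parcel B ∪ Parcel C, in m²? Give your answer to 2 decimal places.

33.89

By inclusion–exclusion:
Individual areas: |Parcel A| = 20, |Parcel B| = 4.5, |Parcel C| = 12.5.
|Parcel A∩Parcel B| = 0.
|Parcel A∩Parcel C| = 2.3883.
|Parcel B∩Parcel C| = 0.7179.
|Parcel A∩Parcel B∩Parcel C| = 0.
|Parcel A ∪ Parcel B ∪ Parcel C| = 37 − 3.1061 + 0 = 33.89.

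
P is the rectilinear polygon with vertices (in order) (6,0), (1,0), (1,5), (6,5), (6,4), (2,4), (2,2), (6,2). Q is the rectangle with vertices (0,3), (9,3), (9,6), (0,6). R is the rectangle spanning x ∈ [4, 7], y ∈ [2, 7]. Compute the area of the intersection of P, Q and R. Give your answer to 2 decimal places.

The intersection is the polygon with vertices (6,5), (6,4), (4,4), (4,5).
By the shoelace formula its area is 2.00.

2.00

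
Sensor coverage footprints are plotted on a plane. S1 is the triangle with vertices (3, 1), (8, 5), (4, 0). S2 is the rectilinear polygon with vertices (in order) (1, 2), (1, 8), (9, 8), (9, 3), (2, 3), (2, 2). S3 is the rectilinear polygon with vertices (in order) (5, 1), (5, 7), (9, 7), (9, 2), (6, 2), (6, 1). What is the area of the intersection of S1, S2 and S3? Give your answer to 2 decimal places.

0.90

The intersection is the polygon with vertices (6.4,3), (5.5,3), (8,5).
By the shoelace formula its area is 0.90.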